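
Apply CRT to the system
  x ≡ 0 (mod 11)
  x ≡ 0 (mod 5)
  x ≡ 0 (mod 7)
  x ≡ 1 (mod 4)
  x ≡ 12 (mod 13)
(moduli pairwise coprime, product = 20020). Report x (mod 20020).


Product of moduli M = 11 · 5 · 7 · 4 · 13 = 20020.
Merge one congruence at a time:
  Start: x ≡ 0 (mod 11).
  Combine with x ≡ 0 (mod 5); new modulus lcm = 55.
    Write x = 0 + 11·t and substitute into x ≡ 0 (mod 5): 11·t ≡ 0 − 0 = 0 (mod 5).
    Reduce coefficients mod 5: 1·t ≡ 0 (mod 5).
    So t ≡ 0 (mod 5).
    Then x = 0 + 11·0 = 0, valid modulo lcm(11, 5) = 55: x ≡ 0 (mod 55).
  Combine with x ≡ 0 (mod 7); new modulus lcm = 385.
    Write x = 0 + 55·t and substitute into x ≡ 0 (mod 7): 55·t ≡ 0 − 0 = 0 (mod 7).
    Reduce coefficients mod 7: 6·t ≡ 0 (mod 7).
    The inverse of 6 mod 7 is 6 (since 6·6 = 36 = 5·7 + 1), so t ≡ 6·0 = 0 ≡ 0 (mod 7).
    Then x = 0 + 55·0 = 0, valid modulo lcm(55, 7) = 385: x ≡ 0 (mod 385).
  Combine with x ≡ 1 (mod 4); new modulus lcm = 1540.
    Write x = 0 + 385·t and substitute into x ≡ 1 (mod 4): 385·t ≡ 1 − 0 = 1 (mod 4).
    Reduce coefficients mod 4: 1·t ≡ 1 (mod 4).
    So t ≡ 1 (mod 4).
    Then x = 0 + 385·1 = 385, valid modulo lcm(385, 4) = 1540: x ≡ 385 (mod 1540).
  Combine with x ≡ 12 (mod 13); new modulus lcm = 20020.
    Write x = 385 + 1540·t and substitute into x ≡ 12 (mod 13): 1540·t ≡ 12 − 385 = -373 (mod 13).
    Reduce coefficients mod 13: 6·t ≡ 4 (mod 13).
    The inverse of 6 mod 13 is 11 (since 6·11 = 66 = 5·13 + 1), so t ≡ 11·4 = 44 ≡ 5 (mod 13).
    Then x = 385 + 1540·5 = 8085, valid modulo lcm(1540, 13) = 20020: x ≡ 8085 (mod 20020).
Verify against each original: 8085 mod 11 = 0, 8085 mod 5 = 0, 8085 mod 7 = 0, 8085 mod 4 = 1, 8085 mod 13 = 12.

x ≡ 8085 (mod 20020).


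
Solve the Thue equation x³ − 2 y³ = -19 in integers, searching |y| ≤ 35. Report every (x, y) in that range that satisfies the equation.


The equation is x³ - 2y³ = -19. For fixed y, x³ = 2·y³ − 19, so a solution requires the RHS to be a perfect cube.
Strategy: iterate y from -35 to 35, compute RHS = 2·y³ − 19, and check whether it is a (positive or negative) perfect cube.
Check small values of y:
  y = 0: RHS = -19 is not a perfect cube.
  y = 1: RHS = -17 is not a perfect cube.
  y = -1: RHS = -21 is not a perfect cube.
  y = 2: RHS = -3 is not a perfect cube.
  y = -2: RHS = -35 is not a perfect cube.
  y = 3: RHS = 35 is not a perfect cube.
  y = -3: RHS = -73 is not a perfect cube.
Continuing the search up to |y| = 35 finds no solutions either.
No (x, y) in the scanned range satisfies the equation.

No integer solutions with |y| ≤ 35.


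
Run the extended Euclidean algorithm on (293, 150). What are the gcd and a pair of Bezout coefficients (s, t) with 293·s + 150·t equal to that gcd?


Euclidean algorithm on (293, 150) — divide until remainder is 0:
  293 = 1 · 150 + 143
  150 = 1 · 143 + 7
  143 = 20 · 7 + 3
  7 = 2 · 3 + 1
  3 = 3 · 1 + 0
gcd(293, 150) = 1.
Track Bezout coefficients alongside the remainders: start with r₀ = 293 = a·1 + b·0 (s = 1, t = 0) and r₁ = 150 = a·0 + b·1 (s = 0, t = 1); each new remainder r_{k+1} = r_{k-1} − q_k·r_k inherits s_{k+1} = s_{k-1} − q_k·s_k, t_{k+1} = t_{k-1} − q_k·t_k, so r_k = a·s_k + b·t_k at every step:
  q = 1: r = 143, s = 1 − 1·0 = 1, t = 0 − 1·1 = -1  (check: 293·1 + 150·(-1) = 143)
  q = 1: r = 7, s = 0 − 1·1 = -1, t = 1 − 1·(-1) = 2  (check: 293·(-1) + 150·2 = 7)
  q = 20: r = 3, s = 1 − 20·(-1) = 21, t = -1 − 20·2 = -41  (check: 293·21 + 150·(-41) = 3)
  q = 2: r = 1, s = -1 − 2·21 = -43, t = 2 − 2·(-41) = 84  (check: 293·(-43) + 150·84 = 1)
The row with r = 1 (the gcd) gives the Bezout coefficients s = -43, t = 84.
Result: 293 · (-43) + 150 · (84) = 1.

gcd(293, 150) = 1; s = -43, t = 84 (check: 293·(-43) + 150·84 = 1).


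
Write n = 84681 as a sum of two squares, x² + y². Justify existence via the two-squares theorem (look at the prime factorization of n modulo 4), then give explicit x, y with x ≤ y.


Step 1: Factor n = 84681 = 3^2 · 97^2.
Step 2: Check the mod-4 condition on each prime factor: 3 ≡ 3 (mod 4), exponent 2 (must be even); 97 ≡ 1 (mod 4), exponent 2.
All primes ≡ 3 (mod 4) appear to even exponent (or don't appear), so by the two-squares theorem n IS expressible as a sum of two squares.
Step 3: Build a representation. Group n = k² · m with k = 3 and m = 97 · 97 = 9409 (a product of primes ≡ 1 (mod 4)); a representation of m scales to one of n via (k·x)² + (k·y)² = k²(x² + y²). Each prime p ≡ 1 (mod 4) is itself a sum of two squares; find a² by testing p − a² for a perfect square:
  97: 97 − 1² = 96, 97 − 2² = 93, 97 − 3² = 88, 97 − 4² = 81 = 9² ⇒ 97 = 4² + 9².
  Combine using the Brahmagupta–Fibonacci identity (a² + b²)(c² + d²) = (ac − bd)² + (ad + bc)² = (ac + bd)² + (ad − bc)²:
  97 · 97 = 9409: from (4² + 9²)(4² + 9²), take (4·4 − 9·9, 4·9 + 9·4) = (16 − 81, 36 + 36) = (-65, 72); dropping signs (only squares matter) gives (65, 72); check 65² + 72² = 4225 + 5184 = 9409 ✓.
  Scale by k = 3: (3·65, 3·72) = (195, 216).
Step 4: Order so x ≤ y and verify: 195² + 216² = 38025 + 46656 = 84681 = n. ✓

n = 84681 = 195² + 216² (one valid representation with x ≤ y).


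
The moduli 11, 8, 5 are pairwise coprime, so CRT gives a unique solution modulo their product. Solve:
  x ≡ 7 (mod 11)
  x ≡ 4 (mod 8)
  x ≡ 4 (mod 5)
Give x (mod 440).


Moduli 11, 8, 5 are pairwise coprime; by CRT there is a unique solution modulo M = 11 · 8 · 5 = 440.
Solve pairwise, accumulating the modulus:
  Start with x ≡ 7 (mod 11).
  Combine with x ≡ 4 (mod 8): since gcd(11, 8) = 1, we get a unique residue mod 88.
    Write x = 7 + 11·t and substitute into x ≡ 4 (mod 8): 11·t ≡ 4 − 7 = -3 (mod 8).
    Reduce coefficients mod 8: 3·t ≡ 5 (mod 8).
    The inverse of 3 mod 8 is 3 (since 3·3 = 9 = 1·8 + 1), so t ≡ 3·5 = 15 ≡ 7 (mod 8).
    Then x = 7 + 11·7 = 84, valid modulo lcm(11, 8) = 88: x ≡ 84 (mod 88).
  Combine with x ≡ 4 (mod 5): since gcd(88, 5) = 1, we get a unique residue mod 440.
    Write x = 84 + 88·t and substitute into x ≡ 4 (mod 5): 88·t ≡ 4 − 84 = -80 (mod 5).
    Reduce coefficients mod 5: 3·t ≡ 0 (mod 5).
    The inverse of 3 mod 5 is 2 (since 3·2 = 6 = 1·5 + 1), so t ≡ 2·0 = 0 ≡ 0 (mod 5).
    Then x = 84 + 88·0 = 84, valid modulo lcm(88, 5) = 440: x ≡ 84 (mod 440).
Verify: 84 mod 11 = 7 ✓, 84 mod 8 = 4 ✓, 84 mod 5 = 4 ✓.

x ≡ 84 (mod 440).


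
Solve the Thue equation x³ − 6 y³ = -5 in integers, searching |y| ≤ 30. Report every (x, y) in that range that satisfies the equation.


The equation is x³ - 6y³ = -5. For fixed y, x³ = 6·y³ − 5, so a solution requires the RHS to be a perfect cube.
Strategy: iterate y from -30 to 30, compute RHS = 6·y³ − 5, and check whether it is a (positive or negative) perfect cube.
Check small values of y:
  y = 0: RHS = -5 is not a perfect cube.
  y = 1: RHS = 1 = (1)³ ⇒ x = 1 works.
  y = -1: RHS = -11 is not a perfect cube.
  y = 2: RHS = 43 is not a perfect cube.
  y = -2: RHS = -53 is not a perfect cube.
  y = 3: RHS = 157 is not a perfect cube.
  y = -3: RHS = -167 is not a perfect cube.
Continuing the search up to |y| = 30 finds no further solutions beyond those listed.
Collected solutions: (1, 1).

Solutions (with |y| ≤ 30): (1, 1).


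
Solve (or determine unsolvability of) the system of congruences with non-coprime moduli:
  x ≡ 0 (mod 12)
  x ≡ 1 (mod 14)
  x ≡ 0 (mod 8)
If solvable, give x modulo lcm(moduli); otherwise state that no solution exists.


Moduli 12, 14, 8 are not pairwise coprime, so CRT works modulo lcm(m_i) when all pairwise compatibility conditions hold.
Pairwise compatibility: gcd(m_i, m_j) must divide a_i - a_j for every pair.
Merge one congruence at a time:
  Start: x ≡ 0 (mod 12).
  Combine with x ≡ 1 (mod 14): gcd(12, 14) = 2, and 1 - 0 = 1 is NOT divisible by 2.
    ⇒ system is inconsistent (no integer solution).

No solution (the system is inconsistent).


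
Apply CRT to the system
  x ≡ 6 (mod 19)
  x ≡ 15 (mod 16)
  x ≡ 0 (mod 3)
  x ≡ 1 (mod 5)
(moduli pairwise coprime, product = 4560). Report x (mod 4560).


Product of moduli M = 19 · 16 · 3 · 5 = 4560.
Merge one congruence at a time:
  Start: x ≡ 6 (mod 19).
  Combine with x ≡ 15 (mod 16); new modulus lcm = 304.
    Write x = 6 + 19·t and substitute into x ≡ 15 (mod 16): 19·t ≡ 15 − 6 = 9 (mod 16).
    Reduce coefficients mod 16: 3·t ≡ 9 (mod 16).
    The inverse of 3 mod 16 is 11 (since 3·11 = 33 = 2·16 + 1), so t ≡ 11·9 = 99 ≡ 3 (mod 16).
    Then x = 6 + 19·3 = 63, valid modulo lcm(19, 16) = 304: x ≡ 63 (mod 304).
  Combine with x ≡ 0 (mod 3); new modulus lcm = 912.
    Write x = 63 + 304·t and substitute into x ≡ 0 (mod 3): 304·t ≡ 0 − 63 = -63 (mod 3).
    Reduce coefficients mod 3: 1·t ≡ 0 (mod 3).
    So t ≡ 0 (mod 3).
    Then x = 63 + 304·0 = 63, valid modulo lcm(304, 3) = 912: x ≡ 63 (mod 912).
  Combine with x ≡ 1 (mod 5); new modulus lcm = 4560.
    Write x = 63 + 912·t and substitute into x ≡ 1 (mod 5): 912·t ≡ 1 − 63 = -62 (mod 5).
    Reduce coefficients mod 5: 2·t ≡ 3 (mod 5).
    The inverse of 2 mod 5 is 3 (since 2·3 = 6 = 1·5 + 1), so t ≡ 3·3 = 9 ≡ 4 (mod 5).
    Then x = 63 + 912·4 = 3711, valid modulo lcm(912, 5) = 4560: x ≡ 3711 (mod 4560).
Verify against each original: 3711 mod 19 = 6, 3711 mod 16 = 15, 3711 mod 3 = 0, 3711 mod 5 = 1.

x ≡ 3711 (mod 4560).


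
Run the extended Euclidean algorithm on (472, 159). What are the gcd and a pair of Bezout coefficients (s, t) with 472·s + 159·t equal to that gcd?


Euclidean algorithm on (472, 159) — divide until remainder is 0:
  472 = 2 · 159 + 154
  159 = 1 · 154 + 5
  154 = 30 · 5 + 4
  5 = 1 · 4 + 1
  4 = 4 · 1 + 0
gcd(472, 159) = 1.
Track Bezout coefficients alongside the remainders: start with r₀ = 472 = a·1 + b·0 (s = 1, t = 0) and r₁ = 159 = a·0 + b·1 (s = 0, t = 1); each new remainder r_{k+1} = r_{k-1} − q_k·r_k inherits s_{k+1} = s_{k-1} − q_k·s_k, t_{k+1} = t_{k-1} − q_k·t_k, so r_k = a·s_k + b·t_k at every step:
  q = 2: r = 154, s = 1 − 2·0 = 1, t = 0 − 2·1 = -2  (check: 472·1 + 159·(-2) = 154)
  q = 1: r = 5, s = 0 − 1·1 = -1, t = 1 − 1·(-2) = 3  (check: 472·(-1) + 159·3 = 5)
  q = 30: r = 4, s = 1 − 30·(-1) = 31, t = -2 − 30·3 = -92  (check: 472·31 + 159·(-92) = 4)
  q = 1: r = 1, s = -1 − 1·31 = -32, t = 3 − 1·(-92) = 95  (check: 472·(-32) + 159·95 = 1)
The row with r = 1 (the gcd) gives the Bezout coefficients s = -32, t = 95.
Result: 472 · (-32) + 159 · (95) = 1.

gcd(472, 159) = 1; s = -32, t = 95 (check: 472·(-32) + 159·95 = 1).


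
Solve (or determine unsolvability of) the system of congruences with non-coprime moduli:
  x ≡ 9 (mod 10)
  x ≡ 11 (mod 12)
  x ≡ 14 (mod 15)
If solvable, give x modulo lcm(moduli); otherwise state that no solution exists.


Moduli 10, 12, 15 are not pairwise coprime, so CRT works modulo lcm(m_i) when all pairwise compatibility conditions hold.
Pairwise compatibility: gcd(m_i, m_j) must divide a_i - a_j for every pair.
Merge one congruence at a time:
  Start: x ≡ 9 (mod 10).
  Combine with x ≡ 11 (mod 12): gcd(10, 12) = 2; 11 - 9 = 2, which IS divisible by 2, so compatible.
    Write x = 9 + 10·t and substitute into x ≡ 11 (mod 12): 10·t ≡ 11 − 9 = 2 (mod 12).
    Divide the congruence (and modulus) by g = 2: 5·t ≡ 1 (mod 6).
    The inverse of 5 mod 6 is 5 (since 5·5 = 25 = 4·6 + 1), so t ≡ 5·1 = 5 ≡ 5 (mod 6).
    Then x = 9 + 10·5 = 59, valid modulo lcm(10, 12) = 60: x ≡ 59 (mod 60).
  Combine with x ≡ 14 (mod 15): gcd(60, 15) = 15; 14 - 59 = -45, which IS divisible by 15, so compatible.
    Write x = 59 + 60·t and substitute into x ≡ 14 (mod 15): 60·t ≡ 14 − 59 = -45 (mod 15).
    Divide the congruence (and modulus) by g = 15: 4·t ≡ -3 (mod 1).
    Modulo 1 every t works; take t = 0.
    Then x = 59 + 60·0 = 59, valid modulo lcm(60, 15) = 60: x ≡ 59 (mod 60).
Verify: 59 mod 10 = 9, 59 mod 12 = 11, 59 mod 15 = 14.

x ≡ 59 (mod 60).


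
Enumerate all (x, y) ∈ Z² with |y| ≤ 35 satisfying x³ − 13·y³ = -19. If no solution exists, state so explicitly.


The equation is x³ - 13y³ = -19. For fixed y, x³ = 13·y³ − 19, so a solution requires the RHS to be a perfect cube.
Strategy: iterate y from -35 to 35, compute RHS = 13·y³ − 19, and check whether it is a (positive or negative) perfect cube.
Check small values of y:
  y = 0: RHS = -19 is not a perfect cube.
  y = 1: RHS = -6 is not a perfect cube.
  y = -1: RHS = -32 is not a perfect cube.
  y = 2: RHS = 85 is not a perfect cube.
  y = -2: RHS = -123 is not a perfect cube.
  y = 3: RHS = 332 is not a perfect cube.
  y = -3: RHS = -370 is not a perfect cube.
Continuing the search up to |y| = 35 finds no solutions either.
No (x, y) in the scanned range satisfies the equation.

No integer solutions with |y| ≤ 35.


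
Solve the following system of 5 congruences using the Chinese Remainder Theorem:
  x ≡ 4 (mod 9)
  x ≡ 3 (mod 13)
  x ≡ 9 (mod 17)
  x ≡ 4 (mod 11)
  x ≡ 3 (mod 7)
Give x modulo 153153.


Product of moduli M = 9 · 13 · 17 · 11 · 7 = 153153.
Merge one congruence at a time:
  Start: x ≡ 4 (mod 9).
  Combine with x ≡ 3 (mod 13); new modulus lcm = 117.
    Write x = 4 + 9·t and substitute into x ≡ 3 (mod 13): 9·t ≡ 3 − 4 = -1 (mod 13).
    Reduce coefficients mod 13: 9·t ≡ 12 (mod 13).
    The inverse of 9 mod 13 is 3 (since 9·3 = 27 = 2·13 + 1), so t ≡ 3·12 = 36 ≡ 10 (mod 13).
    Then x = 4 + 9·10 = 94, valid modulo lcm(9, 13) = 117: x ≡ 94 (mod 117).
  Combine with x ≡ 9 (mod 17); new modulus lcm = 1989.
    Write x = 94 + 117·t and substitute into x ≡ 9 (mod 17): 117·t ≡ 9 − 94 = -85 (mod 17).
    Reduce coefficients mod 17: 15·t ≡ 0 (mod 17).
    The inverse of 15 mod 17 is 8 (since 15·8 = 120 = 7·17 + 1), so t ≡ 8·0 = 0 ≡ 0 (mod 17).
    Then x = 94 + 117·0 = 94, valid modulo lcm(117, 17) = 1989: x ≡ 94 (mod 1989).
  Combine with x ≡ 4 (mod 11); new modulus lcm = 21879.
    Write x = 94 + 1989·t and substitute into x ≡ 4 (mod 11): 1989·t ≡ 4 − 94 = -90 (mod 11).
    Reduce coefficients mod 11: 9·t ≡ 9 (mod 11).
    The inverse of 9 mod 11 is 5 (since 9·5 = 45 = 4·11 + 1), so t ≡ 5·9 = 45 ≡ 1 (mod 11).
    Then x = 94 + 1989·1 = 2083, valid modulo lcm(1989, 11) = 21879: x ≡ 2083 (mod 21879).
  Combine with x ≡ 3 (mod 7); new modulus lcm = 153153.
    Write x = 2083 + 21879·t and substitute into x ≡ 3 (mod 7): 21879·t ≡ 3 − 2083 = -2080 (mod 7).
    Reduce coefficients mod 7: 4·t ≡ 6 (mod 7).
    The inverse of 4 mod 7 is 2 (since 4·2 = 8 = 1·7 + 1), so t ≡ 2·6 = 12 ≡ 5 (mod 7).
    Then x = 2083 + 21879·5 = 111478, valid modulo lcm(21879, 7) = 153153: x ≡ 111478 (mod 153153).
Verify against each original: 111478 mod 9 = 4, 111478 mod 13 = 3, 111478 mod 17 = 9, 111478 mod 11 = 4, 111478 mod 7 = 3.

x ≡ 111478 (mod 153153).


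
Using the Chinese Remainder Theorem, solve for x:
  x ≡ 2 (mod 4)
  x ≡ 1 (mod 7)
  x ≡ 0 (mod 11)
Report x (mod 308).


Moduli 4, 7, 11 are pairwise coprime; by CRT there is a unique solution modulo M = 4 · 7 · 11 = 308.
Solve pairwise, accumulating the modulus:
  Start with x ≡ 2 (mod 4).
  Combine with x ≡ 1 (mod 7): since gcd(4, 7) = 1, we get a unique residue mod 28.
    Write x = 2 + 4·t and substitute into x ≡ 1 (mod 7): 4·t ≡ 1 − 2 = -1 (mod 7).
    Reduce coefficients mod 7: 4·t ≡ 6 (mod 7).
    The inverse of 4 mod 7 is 2 (since 4·2 = 8 = 1·7 + 1), so t ≡ 2·6 = 12 ≡ 5 (mod 7).
    Then x = 2 + 4·5 = 22, valid modulo lcm(4, 7) = 28: x ≡ 22 (mod 28).
  Combine with x ≡ 0 (mod 11): since gcd(28, 11) = 1, we get a unique residue mod 308.
    Write x = 22 + 28·t and substitute into x ≡ 0 (mod 11): 28·t ≡ 0 − 22 = -22 (mod 11).
    Reduce coefficients mod 11: 6·t ≡ 0 (mod 11).
    The inverse of 6 mod 11 is 2 (since 6·2 = 12 = 1·11 + 1), so t ≡ 2·0 = 0 ≡ 0 (mod 11).
    Then x = 22 + 28·0 = 22, valid modulo lcm(28, 11) = 308: x ≡ 22 (mod 308).
Verify: 22 mod 4 = 2 ✓, 22 mod 7 = 1 ✓, 22 mod 11 = 0 ✓.

x ≡ 22 (mod 308).


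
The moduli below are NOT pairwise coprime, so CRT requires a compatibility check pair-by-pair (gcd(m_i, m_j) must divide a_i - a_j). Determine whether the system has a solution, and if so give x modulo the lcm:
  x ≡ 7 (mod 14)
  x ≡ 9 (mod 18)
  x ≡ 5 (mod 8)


Moduli 14, 18, 8 are not pairwise coprime, so CRT works modulo lcm(m_i) when all pairwise compatibility conditions hold.
Pairwise compatibility: gcd(m_i, m_j) must divide a_i - a_j for every pair.
Merge one congruence at a time:
  Start: x ≡ 7 (mod 14).
  Combine with x ≡ 9 (mod 18): gcd(14, 18) = 2; 9 - 7 = 2, which IS divisible by 2, so compatible.
    Write x = 7 + 14·t and substitute into x ≡ 9 (mod 18): 14·t ≡ 9 − 7 = 2 (mod 18).
    Divide the congruence (and modulus) by g = 2: 7·t ≡ 1 (mod 9).
    The inverse of 7 mod 9 is 4 (since 7·4 = 28 = 3·9 + 1), so t ≡ 4·1 = 4 ≡ 4 (mod 9).
    Then x = 7 + 14·4 = 63, valid modulo lcm(14, 18) = 126: x ≡ 63 (mod 126).
  Combine with x ≡ 5 (mod 8): gcd(126, 8) = 2; 5 - 63 = -58, which IS divisible by 2, so compatible.
    Write x = 63 + 126·t and substitute into x ≡ 5 (mod 8): 126·t ≡ 5 − 63 = -58 (mod 8).
    Divide the congruence (and modulus) by g = 2: 63·t ≡ -29 (mod 4).
    Reduce coefficients mod 4: 3·t ≡ 3 (mod 4).
    The inverse of 3 mod 4 is 3 (since 3·3 = 9 = 2·4 + 1), so t ≡ 3·3 = 9 ≡ 1 (mod 4).
    Then x = 63 + 126·1 = 189, valid modulo lcm(126, 8) = 504: x ≡ 189 (mod 504).
Verify: 189 mod 14 = 7, 189 mod 18 = 9, 189 mod 8 = 5.

x ≡ 189 (mod 504).


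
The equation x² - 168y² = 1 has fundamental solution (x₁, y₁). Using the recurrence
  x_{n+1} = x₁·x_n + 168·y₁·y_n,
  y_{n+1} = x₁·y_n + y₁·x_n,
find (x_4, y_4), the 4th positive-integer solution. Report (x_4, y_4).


Step 1: Find the fundamental solution (x₁, y₁) of x² - 168y² = 1.
  Expand √168 as a continued fraction. a₀ = ⌊√168⌋ = 12; iterate m_{k+1} = d_k·a_k − m_k, d_{k+1} = (168 − m_{k+1}²)/d_k, a_{k+1} = ⌊(a₀ + m_{k+1})/d_{k+1}⌋ (starting m₀ = 0, d₀ = 1), with convergents p_k = a_k·p_{k-1} + p_{k-2}, q_k = a_k·q_{k-1} + q_{k-2} (p₋₁ = 1, q₋₁ = 0):
  k = 0: a₀ = 12; p₀/q₀ = 12/1; p₀² − 168·q₀² = 144 − 168 = -24.
  k = 1: m = 12, d = 24, a = ⌊(12 + 12)/24⌋ = 1; p/q = (1·12 + 1)/(1·1 + 0) = 13/1; p² − 168·q² = 169 − 168 = 1.
  The first convergent with p² − 168·q² = 1 gives the fundamental solution (x₁, y₁) = (13, 1).
Step 2: Apply the recurrence (x_{n+1}, y_{n+1}) = (x₁x_n + 168y₁y_n, x₁y_n + y₁x_n) repeatedly.
  From (x_1, y_1) = (13, 1): x_2 = 13·13 + 168·1·1 = 337; y_2 = 13·1 + 1·13 = 26.
  From (x_2, y_2) = (337, 26): x_3 = 13·337 + 168·1·26 = 8749; y_3 = 13·26 + 1·337 = 675.
  From (x_3, y_3) = (8749, 675): x_4 = 13·8749 + 168·1·675 = 227137; y_4 = 13·675 + 1·8749 = 17524.
Step 3: Verify x_4² - 168·y_4² = 51591216769 - 51591216768 = 1 (should be 1). ✓

(x_1, y_1) = (13, 1); (x_4, y_4) = (227137, 17524).


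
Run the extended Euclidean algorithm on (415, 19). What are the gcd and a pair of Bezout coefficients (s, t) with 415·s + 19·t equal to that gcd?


Euclidean algorithm on (415, 19) — divide until remainder is 0:
  415 = 21 · 19 + 16
  19 = 1 · 16 + 3
  16 = 5 · 3 + 1
  3 = 3 · 1 + 0
gcd(415, 19) = 1.
Track Bezout coefficients alongside the remainders: start with r₀ = 415 = a·1 + b·0 (s = 1, t = 0) and r₁ = 19 = a·0 + b·1 (s = 0, t = 1); each new remainder r_{k+1} = r_{k-1} − q_k·r_k inherits s_{k+1} = s_{k-1} − q_k·s_k, t_{k+1} = t_{k-1} − q_k·t_k, so r_k = a·s_k + b·t_k at every step:
  q = 21: r = 16, s = 1 − 21·0 = 1, t = 0 − 21·1 = -21  (check: 415·1 + 19·(-21) = 16)
  q = 1: r = 3, s = 0 − 1·1 = -1, t = 1 − 1·(-21) = 22  (check: 415·(-1) + 19·22 = 3)
  q = 5: r = 1, s = 1 − 5·(-1) = 6, t = -21 − 5·22 = -131  (check: 415·6 + 19·(-131) = 1)
The row with r = 1 (the gcd) gives the Bezout coefficients s = 6, t = -131.
Result: 415 · (6) + 19 · (-131) = 1.

gcd(415, 19) = 1; s = 6, t = -131 (check: 415·6 + 19·(-131) = 1).


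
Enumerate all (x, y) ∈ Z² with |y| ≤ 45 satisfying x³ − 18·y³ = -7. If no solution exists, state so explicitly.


The equation is x³ - 18y³ = -7. For fixed y, x³ = 18·y³ − 7, so a solution requires the RHS to be a perfect cube.
Strategy: iterate y from -45 to 45, compute RHS = 18·y³ − 7, and check whether it is a (positive or negative) perfect cube.
Check small values of y:
  y = 0: RHS = -7 is not a perfect cube.
  y = 1: RHS = 11 is not a perfect cube.
  y = -1: RHS = -25 is not a perfect cube.
  y = 2: RHS = 137 is not a perfect cube.
  y = -2: RHS = -151 is not a perfect cube.
  y = 3: RHS = 479 is not a perfect cube.
  y = -3: RHS = -493 is not a perfect cube.
Continuing the search up to |y| = 45 finds no solutions either.
No (x, y) in the scanned range satisfies the equation.

No integer solutions with |y| ≤ 45.


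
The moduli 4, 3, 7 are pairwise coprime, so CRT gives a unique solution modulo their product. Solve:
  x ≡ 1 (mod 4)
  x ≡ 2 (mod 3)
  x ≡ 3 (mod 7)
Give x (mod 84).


Moduli 4, 3, 7 are pairwise coprime; by CRT there is a unique solution modulo M = 4 · 3 · 7 = 84.
Solve pairwise, accumulating the modulus:
  Start with x ≡ 1 (mod 4).
  Combine with x ≡ 2 (mod 3): since gcd(4, 3) = 1, we get a unique residue mod 12.
    Write x = 1 + 4·t and substitute into x ≡ 2 (mod 3): 4·t ≡ 2 − 1 = 1 (mod 3).
    Reduce coefficients mod 3: 1·t ≡ 1 (mod 3).
    So t ≡ 1 (mod 3).
    Then x = 1 + 4·1 = 5, valid modulo lcm(4, 3) = 12: x ≡ 5 (mod 12).
  Combine with x ≡ 3 (mod 7): since gcd(12, 7) = 1, we get a unique residue mod 84.
    Write x = 5 + 12·t and substitute into x ≡ 3 (mod 7): 12·t ≡ 3 − 5 = -2 (mod 7).
    Reduce coefficients mod 7: 5·t ≡ 5 (mod 7).
    The inverse of 5 mod 7 is 3 (since 5·3 = 15 = 2·7 + 1), so t ≡ 3·5 = 15 ≡ 1 (mod 7).
    Then x = 5 + 12·1 = 17, valid modulo lcm(12, 7) = 84: x ≡ 17 (mod 84).
Verify: 17 mod 4 = 1 ✓, 17 mod 3 = 2 ✓, 17 mod 7 = 3 ✓.

x ≡ 17 (mod 84).


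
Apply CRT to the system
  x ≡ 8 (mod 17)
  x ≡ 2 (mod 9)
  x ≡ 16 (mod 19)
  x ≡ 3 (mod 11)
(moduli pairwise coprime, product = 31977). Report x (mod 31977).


Product of moduli M = 17 · 9 · 19 · 11 = 31977.
Merge one congruence at a time:
  Start: x ≡ 8 (mod 17).
  Combine with x ≡ 2 (mod 9); new modulus lcm = 153.
    Write x = 8 + 17·t and substitute into x ≡ 2 (mod 9): 17·t ≡ 2 − 8 = -6 (mod 9).
    Reduce coefficients mod 9: 8·t ≡ 3 (mod 9).
    The inverse of 8 mod 9 is 8 (since 8·8 = 64 = 7·9 + 1), so t ≡ 8·3 = 24 ≡ 6 (mod 9).
    Then x = 8 + 17·6 = 110, valid modulo lcm(17, 9) = 153: x ≡ 110 (mod 153).
  Combine with x ≡ 16 (mod 19); new modulus lcm = 2907.
    Write x = 110 + 153·t and substitute into x ≡ 16 (mod 19): 153·t ≡ 16 − 110 = -94 (mod 19).
    Reduce coefficients mod 19: 1·t ≡ 1 (mod 19).
    So t ≡ 1 (mod 19).
    Then x = 110 + 153·1 = 263, valid modulo lcm(153, 19) = 2907: x ≡ 263 (mod 2907).
  Combine with x ≡ 3 (mod 11); new modulus lcm = 31977.
    Write x = 263 + 2907·t and substitute into x ≡ 3 (mod 11): 2907·t ≡ 3 − 263 = -260 (mod 11).
    Reduce coefficients mod 11: 3·t ≡ 4 (mod 11).
    The inverse of 3 mod 11 is 4 (since 3·4 = 12 = 1·11 + 1), so t ≡ 4·4 = 16 ≡ 5 (mod 11).
    Then x = 263 + 2907·5 = 14798, valid modulo lcm(2907, 11) = 31977: x ≡ 14798 (mod 31977).
Verify against each original: 14798 mod 17 = 8, 14798 mod 9 = 2, 14798 mod 19 = 16, 14798 mod 11 = 3.

x ≡ 14798 (mod 31977).


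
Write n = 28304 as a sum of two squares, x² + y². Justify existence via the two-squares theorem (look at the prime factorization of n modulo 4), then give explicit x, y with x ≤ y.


Step 1: Factor n = 28304 = 2^4 · 29 · 61.
Step 2: Check the mod-4 condition on each prime factor: 2 = 2 (special); 29 ≡ 1 (mod 4), exponent 1; 61 ≡ 1 (mod 4), exponent 1.
All primes ≡ 3 (mod 4) appear to even exponent (or don't appear), so by the two-squares theorem n IS expressible as a sum of two squares.
Step 3: Build a representation. Group n = k² · m with k = 4 and m = 29 · 61 = 1769 (a product of primes ≡ 1 (mod 4)); a representation of m scales to one of n via (k·x)² + (k·y)² = k²(x² + y²). Each prime p ≡ 1 (mod 4) is itself a sum of two squares; find a² by testing p − a² for a perfect square:
  29: 29 − 1² = 28, 29 − 2² = 25 = 5² ⇒ 29 = 2² + 5².
  61: 61 − 1² = 60, 61 − 2² = 57, 61 − 3² = 52, 61 − 4² = 45, 61 − 5² = 36 = 6² ⇒ 61 = 5² + 6².
  Combine using the Brahmagupta–Fibonacci identity (a² + b²)(c² + d²) = (ac − bd)² + (ad + bc)² = (ac + bd)² + (ad − bc)²:
  29 · 61 = 1769: from (2² + 5²)(5² + 6²), take (2·5 − 5·6, 2·6 + 5·5) = (10 − 30, 12 + 25) = (-20, 37); dropping signs (only squares matter) gives (20, 37); check 20² + 37² = 400 + 1369 = 1769 ✓.
  Scale by k = 4: (4·20, 4·37) = (80, 148).
Step 4: Order so x ≤ y and verify: 80² + 148² = 6400 + 21904 = 28304 = n. ✓

n = 28304 = 80² + 148² (one valid representation with x ≤ y).


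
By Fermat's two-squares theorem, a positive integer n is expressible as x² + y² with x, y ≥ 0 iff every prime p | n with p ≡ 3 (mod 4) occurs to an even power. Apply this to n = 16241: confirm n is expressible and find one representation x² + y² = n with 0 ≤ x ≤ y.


Step 1: Factor n = 16241 = 109 · 149.
Step 2: Check the mod-4 condition on each prime factor: 109 ≡ 1 (mod 4), exponent 1; 149 ≡ 1 (mod 4), exponent 1.
All primes ≡ 3 (mod 4) appear to even exponent (or don't appear), so by the two-squares theorem n IS expressible as a sum of two squares.
Step 3: Build a representation. Here n = 109 · 149 is a product of primes ≡ 1 (mod 4). Each prime p ≡ 1 (mod 4) is itself a sum of two squares; find a² by testing p − a² for a perfect square:
  109: 109 − 1² = 108, 109 − 2² = 105, 109 − 3² = 100 = 10² ⇒ 109 = 3² + 10².
  149: 149 − 1² = 148, 149 − 2² = 145, 149 − 3² = 140, 149 − 4² = 133, 149 − 5² = 124, 149 − 6² = 113, 149 − 7² = 100 = 10² ⇒ 149 = 7² + 10².
  Combine using the Brahmagupta–Fibonacci identity (a² + b²)(c² + d²) = (ac − bd)² + (ad + bc)² = (ac + bd)² + (ad − bc)²:
  109 · 149 = 16241: from (3² + 10²)(7² + 10²), take (3·7 − 10·10, 3·10 + 10·7) = (21 − 100, 30 + 70) = (-79, 100); dropping signs (only squares matter) gives (79, 100); check 79² + 100² = 6241 + 10000 = 16241 ✓.
Step 4: Order so x ≤ y and verify: 79² + 100² = 6241 + 10000 = 16241 = n. ✓

n = 16241 = 79² + 100² (one valid representation with x ≤ y).


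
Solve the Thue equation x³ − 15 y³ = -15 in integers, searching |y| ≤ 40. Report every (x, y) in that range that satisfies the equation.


The equation is x³ - 15y³ = -15. For fixed y, x³ = 15·y³ − 15, so a solution requires the RHS to be a perfect cube.
Strategy: iterate y from -40 to 40, compute RHS = 15·y³ − 15, and check whether it is a (positive or negative) perfect cube.
Check small values of y:
  y = 0: RHS = -15 is not a perfect cube.
  y = 1: RHS = 0 = (0)³ ⇒ x = 0 works.
  y = -1: RHS = -30 is not a perfect cube.
  y = 2: RHS = 105 is not a perfect cube.
  y = -2: RHS = -135 is not a perfect cube.
  y = 3: RHS = 390 is not a perfect cube.
  y = -3: RHS = -420 is not a perfect cube.
Continuing the search up to |y| = 40 finds no further solutions beyond those listed.
Collected solutions: (0, 1).

Solutions (with |y| ≤ 40): (0, 1).


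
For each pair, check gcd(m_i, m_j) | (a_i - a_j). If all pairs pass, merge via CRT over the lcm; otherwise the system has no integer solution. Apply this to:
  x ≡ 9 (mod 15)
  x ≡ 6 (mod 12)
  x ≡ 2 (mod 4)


Moduli 15, 12, 4 are not pairwise coprime, so CRT works modulo lcm(m_i) when all pairwise compatibility conditions hold.
Pairwise compatibility: gcd(m_i, m_j) must divide a_i - a_j for every pair.
Merge one congruence at a time:
  Start: x ≡ 9 (mod 15).
  Combine with x ≡ 6 (mod 12): gcd(15, 12) = 3; 6 - 9 = -3, which IS divisible by 3, so compatible.
    Write x = 9 + 15·t and substitute into x ≡ 6 (mod 12): 15·t ≡ 6 − 9 = -3 (mod 12).
    Divide the congruence (and modulus) by g = 3: 5·t ≡ -1 (mod 4).
    Reduce coefficients mod 4: 1·t ≡ 3 (mod 4).
    So t ≡ 3 (mod 4).
    Then x = 9 + 15·3 = 54, valid modulo lcm(15, 12) = 60: x ≡ 54 (mod 60).
  Combine with x ≡ 2 (mod 4): gcd(60, 4) = 4; 2 - 54 = -52, which IS divisible by 4, so compatible.
    Write x = 54 + 60·t and substitute into x ≡ 2 (mod 4): 60·t ≡ 2 − 54 = -52 (mod 4).
    Divide the congruence (and modulus) by g = 4: 15·t ≡ -13 (mod 1).
    Modulo 1 every t works; take t = 0.
    Then x = 54 + 60·0 = 54, valid modulo lcm(60, 4) = 60: x ≡ 54 (mod 60).
Verify: 54 mod 15 = 9, 54 mod 12 = 6, 54 mod 4 = 2.

x ≡ 54 (mod 60).


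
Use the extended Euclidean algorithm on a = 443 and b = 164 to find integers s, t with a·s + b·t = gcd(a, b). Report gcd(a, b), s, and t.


Euclidean algorithm on (443, 164) — divide until remainder is 0:
  443 = 2 · 164 + 115
  164 = 1 · 115 + 49
  115 = 2 · 49 + 17
  49 = 2 · 17 + 15
  17 = 1 · 15 + 2
  15 = 7 · 2 + 1
  2 = 2 · 1 + 0
gcd(443, 164) = 1.
Track Bezout coefficients alongside the remainders: start with r₀ = 443 = a·1 + b·0 (s = 1, t = 0) and r₁ = 164 = a·0 + b·1 (s = 0, t = 1); each new remainder r_{k+1} = r_{k-1} − q_k·r_k inherits s_{k+1} = s_{k-1} − q_k·s_k, t_{k+1} = t_{k-1} − q_k·t_k, so r_k = a·s_k + b·t_k at every step:
  q = 2: r = 115, s = 1 − 2·0 = 1, t = 0 − 2·1 = -2  (check: 443·1 + 164·(-2) = 115)
  q = 1: r = 49, s = 0 − 1·1 = -1, t = 1 − 1·(-2) = 3  (check: 443·(-1) + 164·3 = 49)
  q = 2: r = 17, s = 1 − 2·(-1) = 3, t = -2 − 2·3 = -8  (check: 443·3 + 164·(-8) = 17)
  q = 2: r = 15, s = -1 − 2·3 = -7, t = 3 − 2·(-8) = 19  (check: 443·(-7) + 164·19 = 15)
  q = 1: r = 2, s = 3 − 1·(-7) = 10, t = -8 − 1·19 = -27  (check: 443·10 + 164·(-27) = 2)
  q = 7: r = 1, s = -7 − 7·10 = -77, t = 19 − 7·(-27) = 208  (check: 443·(-77) + 164·208 = 1)
The row with r = 1 (the gcd) gives the Bezout coefficients s = -77, t = 208.
Result: 443 · (-77) + 164 · (208) = 1.

gcd(443, 164) = 1; s = -77, t = 208 (check: 443·(-77) + 164·208 = 1).


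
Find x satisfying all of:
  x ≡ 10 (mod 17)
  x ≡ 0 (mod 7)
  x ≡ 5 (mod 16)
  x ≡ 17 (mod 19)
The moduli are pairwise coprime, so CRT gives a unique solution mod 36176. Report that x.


Product of moduli M = 17 · 7 · 16 · 19 = 36176.
Merge one congruence at a time:
  Start: x ≡ 10 (mod 17).
  Combine with x ≡ 0 (mod 7); new modulus lcm = 119.
    Write x = 10 + 17·t and substitute into x ≡ 0 (mod 7): 17·t ≡ 0 − 10 = -10 (mod 7).
    Reduce coefficients mod 7: 3·t ≡ 4 (mod 7).
    The inverse of 3 mod 7 is 5 (since 3·5 = 15 = 2·7 + 1), so t ≡ 5·4 = 20 ≡ 6 (mod 7).
    Then x = 10 + 17·6 = 112, valid modulo lcm(17, 7) = 119: x ≡ 112 (mod 119).
  Combine with x ≡ 5 (mod 16); new modulus lcm = 1904.
    Write x = 112 + 119·t and substitute into x ≡ 5 (mod 16): 119·t ≡ 5 − 112 = -107 (mod 16).
    Reduce coefficients mod 16: 7·t ≡ 5 (mod 16).
    The inverse of 7 mod 16 is 7 (since 7·7 = 49 = 3·16 + 1), so t ≡ 7·5 = 35 ≡ 3 (mod 16).
    Then x = 112 + 119·3 = 469, valid modulo lcm(119, 16) = 1904: x ≡ 469 (mod 1904).
  Combine with x ≡ 17 (mod 19); new modulus lcm = 36176.
    Write x = 469 + 1904·t and substitute into x ≡ 17 (mod 19): 1904·t ≡ 17 − 469 = -452 (mod 19).
    Reduce coefficients mod 19: 4·t ≡ 4 (mod 19).
    The inverse of 4 mod 19 is 5 (since 4·5 = 20 = 1·19 + 1), so t ≡ 5·4 = 20 ≡ 1 (mod 19).
    Then x = 469 + 1904·1 = 2373, valid modulo lcm(1904, 19) = 36176: x ≡ 2373 (mod 36176).
Verify against each original: 2373 mod 17 = 10, 2373 mod 7 = 0, 2373 mod 16 = 5, 2373 mod 19 = 17.

x ≡ 2373 (mod 36176).


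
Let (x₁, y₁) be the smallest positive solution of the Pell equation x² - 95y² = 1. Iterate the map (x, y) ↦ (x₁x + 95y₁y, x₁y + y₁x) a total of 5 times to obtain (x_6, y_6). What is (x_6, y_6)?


Step 1: Find the fundamental solution (x₁, y₁) of x² - 95y² = 1.
  Expand √95 as a continued fraction. a₀ = ⌊√95⌋ = 9; iterate m_{k+1} = d_k·a_k − m_k, d_{k+1} = (95 − m_{k+1}²)/d_k, a_{k+1} = ⌊(a₀ + m_{k+1})/d_{k+1}⌋ (starting m₀ = 0, d₀ = 1), with convergents p_k = a_k·p_{k-1} + p_{k-2}, q_k = a_k·q_{k-1} + q_{k-2} (p₋₁ = 1, q₋₁ = 0):
  k = 0: a₀ = 9; p₀/q₀ = 9/1; p₀² − 95·q₀² = 81 − 95 = -14.
  k = 1: m = 9, d = 14, a = ⌊(9 + 9)/14⌋ = 1; p/q = (1·9 + 1)/(1·1 + 0) = 10/1; p² − 95·q² = 100 − 95 = 5.
  k = 2: m = 5, d = 5, a = ⌊(9 + 5)/5⌋ = 2; p/q = (2·10 + 9)/(2·1 + 1) = 29/3; p² − 95·q² = 841 − 855 = -14.
  k = 3: m = 5, d = 14, a = ⌊(9 + 5)/14⌋ = 1; p/q = (1·29 + 10)/(1·3 + 1) = 39/4; p² − 95·q² = 1521 − 1520 = 1.
  The first convergent with p² − 95·q² = 1 gives the fundamental solution (x₁, y₁) = (39, 4).
Step 2: Apply the recurrence (x_{n+1}, y_{n+1}) = (x₁x_n + 95y₁y_n, x₁y_n + y₁x_n) repeatedly.
  From (x_1, y_1) = (39, 4): x_2 = 39·39 + 95·4·4 = 3041; y_2 = 39·4 + 4·39 = 312.
  From (x_2, y_2) = (3041, 312): x_3 = 39·3041 + 95·4·312 = 237159; y_3 = 39·312 + 4·3041 = 24332.
  From (x_3, y_3) = (237159, 24332): x_4 = 39·237159 + 95·4·24332 = 18495361; y_4 = 39·24332 + 4·237159 = 1897584.
  From (x_4, y_4) = (18495361, 1897584): x_5 = 39·18495361 + 95·4·1897584 = 1442400999; y_5 = 39·1897584 + 4·18495361 = 147987220.
  From (x_5, y_5) = (1442400999, 147987220): x_6 = 39·1442400999 + 95·4·147987220 = 112488782561; y_6 = 39·147987220 + 4·1442400999 = 11541105576.
Step 3: Verify x_6² - 95·y_6² = 12653726202055937718721 - 12653726202055937718720 = 1 (should be 1). ✓

(x_1, y_1) = (39, 4); (x_6, y_6) = (112488782561, 11541105576).


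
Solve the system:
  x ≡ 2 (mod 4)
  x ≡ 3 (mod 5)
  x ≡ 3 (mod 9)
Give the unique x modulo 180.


Moduli 4, 5, 9 are pairwise coprime; by CRT there is a unique solution modulo M = 4 · 5 · 9 = 180.
Solve pairwise, accumulating the modulus:
  Start with x ≡ 2 (mod 4).
  Combine with x ≡ 3 (mod 5): since gcd(4, 5) = 1, we get a unique residue mod 20.
    Write x = 2 + 4·t and substitute into x ≡ 3 (mod 5): 4·t ≡ 3 − 2 = 1 (mod 5).
    The inverse of 4 mod 5 is 4 (since 4·4 = 16 = 3·5 + 1), so t ≡ 4·1 = 4 ≡ 4 (mod 5).
    Then x = 2 + 4·4 = 18, valid modulo lcm(4, 5) = 20: x ≡ 18 (mod 20).
  Combine with x ≡ 3 (mod 9): since gcd(20, 9) = 1, we get a unique residue mod 180.
    Write x = 18 + 20·t and substitute into x ≡ 3 (mod 9): 20·t ≡ 3 − 18 = -15 (mod 9).
    Reduce coefficients mod 9: 2·t ≡ 3 (mod 9).
    The inverse of 2 mod 9 is 5 (since 2·5 = 10 = 1·9 + 1), so t ≡ 5·3 = 15 ≡ 6 (mod 9).
    Then x = 18 + 20·6 = 138, valid modulo lcm(20, 9) = 180: x ≡ 138 (mod 180).
Verify: 138 mod 4 = 2 ✓, 138 mod 5 = 3 ✓, 138 mod 9 = 3 ✓.

x ≡ 138 (mod 180).


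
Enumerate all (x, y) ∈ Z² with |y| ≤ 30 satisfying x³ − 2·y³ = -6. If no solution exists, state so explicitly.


The equation is x³ - 2y³ = -6. For fixed y, x³ = 2·y³ − 6, so a solution requires the RHS to be a perfect cube.
Strategy: iterate y from -30 to 30, compute RHS = 2·y³ − 6, and check whether it is a (positive or negative) perfect cube.
Check small values of y:
  y = 0: RHS = -6 is not a perfect cube.
  y = 1: RHS = -4 is not a perfect cube.
  y = -1: RHS = -8 = (-2)³ ⇒ x = -2 works.
  y = 2: RHS = 10 is not a perfect cube.
  y = -2: RHS = -22 is not a perfect cube.
  y = 3: RHS = 48 is not a perfect cube.
  y = -3: RHS = -60 is not a perfect cube.
Continuing the search up to |y| = 30 finds no further solutions beyond those listed.
Collected solutions: (-2, -1).

Solutions (with |y| ≤ 30): (-2, -1).


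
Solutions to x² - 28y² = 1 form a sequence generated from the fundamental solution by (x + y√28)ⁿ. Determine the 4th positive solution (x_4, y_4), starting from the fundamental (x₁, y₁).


Step 1: Find the fundamental solution (x₁, y₁) of x² - 28y² = 1.
  Expand √28 as a continued fraction. a₀ = ⌊√28⌋ = 5; iterate m_{k+1} = d_k·a_k − m_k, d_{k+1} = (28 − m_{k+1}²)/d_k, a_{k+1} = ⌊(a₀ + m_{k+1})/d_{k+1}⌋ (starting m₀ = 0, d₀ = 1), with convergents p_k = a_k·p_{k-1} + p_{k-2}, q_k = a_k·q_{k-1} + q_{k-2} (p₋₁ = 1, q₋₁ = 0):
  k = 0: a₀ = 5; p₀/q₀ = 5/1; p₀² − 28·q₀² = 25 − 28 = -3.
  k = 1: m = 5, d = 3, a = ⌊(5 + 5)/3⌋ = 3; p/q = (3·5 + 1)/(3·1 + 0) = 16/3; p² − 28·q² = 256 − 252 = 4.
  k = 2: m = 4, d = 4, a = ⌊(5 + 4)/4⌋ = 2; p/q = (2·16 + 5)/(2·3 + 1) = 37/7; p² − 28·q² = 1369 − 1372 = -3.
  k = 3: m = 4, d = 3, a = ⌊(5 + 4)/3⌋ = 3; p/q = (3·37 + 16)/(3·7 + 3) = 127/24; p² − 28·q² = 16129 − 16128 = 1.
  The first convergent with p² − 28·q² = 1 gives the fundamental solution (x₁, y₁) = (127, 24).
Step 2: Apply the recurrence (x_{n+1}, y_{n+1}) = (x₁x_n + 28y₁y_n, x₁y_n + y₁x_n) repeatedly.
  From (x_1, y_1) = (127, 24): x_2 = 127·127 + 28·24·24 = 32257; y_2 = 127·24 + 24·127 = 6096.
  From (x_2, y_2) = (32257, 6096): x_3 = 127·32257 + 28·24·6096 = 8193151; y_3 = 127·6096 + 24·32257 = 1548360.
  From (x_3, y_3) = (8193151, 1548360): x_4 = 127·8193151 + 28·24·1548360 = 2081028097; y_4 = 127·1548360 + 24·8193151 = 393277344.
Step 3: Verify x_4² - 28·y_4² = 4330677940503441409 - 4330677940503441408 = 1 (should be 1). ✓

(x_1, y_1) = (127, 24); (x_4, y_4) = (2081028097, 393277344).


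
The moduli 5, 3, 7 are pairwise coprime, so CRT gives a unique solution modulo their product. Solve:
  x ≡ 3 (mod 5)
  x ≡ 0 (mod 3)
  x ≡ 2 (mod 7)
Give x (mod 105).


Moduli 5, 3, 7 are pairwise coprime; by CRT there is a unique solution modulo M = 5 · 3 · 7 = 105.
Solve pairwise, accumulating the modulus:
  Start with x ≡ 3 (mod 5).
  Combine with x ≡ 0 (mod 3): since gcd(5, 3) = 1, we get a unique residue mod 15.
    Write x = 3 + 5·t and substitute into x ≡ 0 (mod 3): 5·t ≡ 0 − 3 = -3 (mod 3).
    Reduce coefficients mod 3: 2·t ≡ 0 (mod 3).
    The inverse of 2 mod 3 is 2 (since 2·2 = 4 = 1·3 + 1), so t ≡ 2·0 = 0 ≡ 0 (mod 3).
    Then x = 3 + 5·0 = 3, valid modulo lcm(5, 3) = 15: x ≡ 3 (mod 15).
  Combine with x ≡ 2 (mod 7): since gcd(15, 7) = 1, we get a unique residue mod 105.
    Write x = 3 + 15·t and substitute into x ≡ 2 (mod 7): 15·t ≡ 2 − 3 = -1 (mod 7).
    Reduce coefficients mod 7: 1·t ≡ 6 (mod 7).
    So t ≡ 6 (mod 7).
    Then x = 3 + 15·6 = 93, valid modulo lcm(15, 7) = 105: x ≡ 93 (mod 105).
Verify: 93 mod 5 = 3 ✓, 93 mod 3 = 0 ✓, 93 mod 7 = 2 ✓.

x ≡ 93 (mod 105).


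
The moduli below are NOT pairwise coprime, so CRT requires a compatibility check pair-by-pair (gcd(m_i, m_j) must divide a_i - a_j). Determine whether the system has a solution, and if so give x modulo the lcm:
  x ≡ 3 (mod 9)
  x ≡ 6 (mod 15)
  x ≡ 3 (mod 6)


Moduli 9, 15, 6 are not pairwise coprime, so CRT works modulo lcm(m_i) when all pairwise compatibility conditions hold.
Pairwise compatibility: gcd(m_i, m_j) must divide a_i - a_j for every pair.
Merge one congruence at a time:
  Start: x ≡ 3 (mod 9).
  Combine with x ≡ 6 (mod 15): gcd(9, 15) = 3; 6 - 3 = 3, which IS divisible by 3, so compatible.
    Write x = 3 + 9·t and substitute into x ≡ 6 (mod 15): 9·t ≡ 6 − 3 = 3 (mod 15).
    Divide the congruence (and modulus) by g = 3: 3·t ≡ 1 (mod 5).
    The inverse of 3 mod 5 is 2 (since 3·2 = 6 = 1·5 + 1), so t ≡ 2·1 = 2 ≡ 2 (mod 5).
    Then x = 3 + 9·2 = 21, valid modulo lcm(9, 15) = 45: x ≡ 21 (mod 45).
  Combine with x ≡ 3 (mod 6): gcd(45, 6) = 3; 3 - 21 = -18, which IS divisible by 3, so compatible.
    Write x = 21 + 45·t and substitute into x ≡ 3 (mod 6): 45·t ≡ 3 − 21 = -18 (mod 6).
    Divide the congruence (and modulus) by g = 3: 15·t ≡ -6 (mod 2).
    Reduce coefficients mod 2: 1·t ≡ 0 (mod 2).
    So t ≡ 0 (mod 2).
    Then x = 21 + 45·0 = 21, valid modulo lcm(45, 6) = 90: x ≡ 21 (mod 90).
Verify: 21 mod 9 = 3, 21 mod 15 = 6, 21 mod 6 = 3.

x ≡ 21 (mod 90).
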